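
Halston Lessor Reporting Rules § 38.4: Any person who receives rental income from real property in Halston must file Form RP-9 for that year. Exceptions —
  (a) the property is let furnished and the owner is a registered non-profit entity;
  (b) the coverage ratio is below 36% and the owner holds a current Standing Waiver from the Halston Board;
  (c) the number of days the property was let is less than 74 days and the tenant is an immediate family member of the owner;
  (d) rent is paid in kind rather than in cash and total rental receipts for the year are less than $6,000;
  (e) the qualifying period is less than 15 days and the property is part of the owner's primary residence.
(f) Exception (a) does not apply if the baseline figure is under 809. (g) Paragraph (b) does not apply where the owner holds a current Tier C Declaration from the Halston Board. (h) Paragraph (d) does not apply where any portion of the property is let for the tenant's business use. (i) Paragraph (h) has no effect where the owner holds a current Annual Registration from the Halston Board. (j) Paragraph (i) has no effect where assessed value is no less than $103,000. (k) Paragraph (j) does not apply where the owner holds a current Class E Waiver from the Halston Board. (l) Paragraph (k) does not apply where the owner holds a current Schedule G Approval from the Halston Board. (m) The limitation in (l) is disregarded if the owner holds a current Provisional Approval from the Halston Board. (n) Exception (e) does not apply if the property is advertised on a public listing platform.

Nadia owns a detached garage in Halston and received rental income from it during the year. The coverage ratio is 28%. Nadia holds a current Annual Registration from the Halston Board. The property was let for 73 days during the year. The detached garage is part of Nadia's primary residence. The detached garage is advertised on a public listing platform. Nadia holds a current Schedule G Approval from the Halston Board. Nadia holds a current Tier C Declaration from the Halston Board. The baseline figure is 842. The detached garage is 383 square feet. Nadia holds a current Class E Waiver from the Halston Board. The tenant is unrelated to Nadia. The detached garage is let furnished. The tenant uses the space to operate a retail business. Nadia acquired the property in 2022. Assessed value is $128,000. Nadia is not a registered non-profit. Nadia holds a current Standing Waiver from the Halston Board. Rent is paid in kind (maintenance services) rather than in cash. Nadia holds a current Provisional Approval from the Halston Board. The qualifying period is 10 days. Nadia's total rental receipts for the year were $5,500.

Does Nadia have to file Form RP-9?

No — exception (d) applies; Nadia is not required to file Form RP-9.

Exception (a) fails — Nadia is not a registered non-profit.
Exception (b)'s conditions are all satisfied: the coverage ratio is 28%, below the 36% limit; a current Standing Waiver is held. But applying paragraph (g): (g) operates against (b): a current Tier C Declaration is held. (b) is therefore removed.
Exception (c) fails — the tenant is unrelated to the owner.
Exception (d) is satisfied on its face — rent is paid in kind; total rental receipts for the year are $5,500, less than the $6,000 limit. Under paragraphs (h)–(m): (h) would limit (d) — the space is let for business use — but (i) sets (h) aside: (i) operates against (h): a current Annual Registration is held. (j) is triggered (assessed value is $128,000, meeting the $103,000 threshold), but yields to (k): (k) is engaged — a current Class E Waiver is held. (l) is triggered (a current Schedule G Approval is held), but yields to (m): (m) operates — a current Provisional Approval is held. So (d) applies.
Exception (e)'s conditions are all satisfied: the qualifying period is 10 days, less than the 15 days limit; the detached garage is part of the primary residence. Turning to paragraph (n): (n) operates against (e): the property is publicly advertised. Exception (e) does not apply.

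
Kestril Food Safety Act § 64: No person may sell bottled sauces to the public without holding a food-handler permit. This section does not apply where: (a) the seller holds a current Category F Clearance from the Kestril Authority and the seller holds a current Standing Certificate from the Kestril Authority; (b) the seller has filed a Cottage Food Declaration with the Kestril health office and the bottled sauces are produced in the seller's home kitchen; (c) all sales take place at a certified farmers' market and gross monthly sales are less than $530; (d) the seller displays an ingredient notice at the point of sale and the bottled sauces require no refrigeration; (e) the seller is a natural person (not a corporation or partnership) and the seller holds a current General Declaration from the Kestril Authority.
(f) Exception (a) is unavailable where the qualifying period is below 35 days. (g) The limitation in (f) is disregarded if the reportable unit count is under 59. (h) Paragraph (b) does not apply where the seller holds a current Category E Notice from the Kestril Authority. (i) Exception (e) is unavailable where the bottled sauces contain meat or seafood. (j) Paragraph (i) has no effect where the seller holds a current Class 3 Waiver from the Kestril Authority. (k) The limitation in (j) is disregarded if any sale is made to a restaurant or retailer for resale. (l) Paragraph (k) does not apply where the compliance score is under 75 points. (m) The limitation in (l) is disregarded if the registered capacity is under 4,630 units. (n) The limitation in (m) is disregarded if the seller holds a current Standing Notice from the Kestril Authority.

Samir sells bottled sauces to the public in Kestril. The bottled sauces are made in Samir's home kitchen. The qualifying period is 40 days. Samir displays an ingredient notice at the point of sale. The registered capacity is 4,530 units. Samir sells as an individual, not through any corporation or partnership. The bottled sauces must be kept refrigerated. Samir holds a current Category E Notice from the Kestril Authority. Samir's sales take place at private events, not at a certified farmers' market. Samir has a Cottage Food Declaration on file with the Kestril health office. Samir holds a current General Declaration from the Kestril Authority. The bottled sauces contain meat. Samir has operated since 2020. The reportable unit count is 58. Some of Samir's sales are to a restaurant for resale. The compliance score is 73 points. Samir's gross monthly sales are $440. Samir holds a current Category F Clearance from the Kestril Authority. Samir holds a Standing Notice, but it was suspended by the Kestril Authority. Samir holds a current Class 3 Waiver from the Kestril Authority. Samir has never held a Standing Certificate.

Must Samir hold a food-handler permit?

Yes — Samir must hold a food-handler permit.

Exception (a) does not apply: no current Standing Certificate is held.
Exception (b): a Cottage Food Declaration is on file; the bottled sauces are home-kitchen produced — every condition holds. But applying paragraph (h): (h) applies — a current Category E Notice is held. Exception (b) does not apply.
Exception (c) fails — sales are at private events, not a certified farmers' market.
Exception (d) requires that the bottled sauces require no refrigeration; but the bottled sauces require refrigeration, so (d) is unavailable.
Exception (e) is satisfied on its face — the seller is a natural person; a current General Declaration is held. But: (i) operates against (e): the bottled sauces contain meat. (j) operates (a current Class 3 Waiver is held), but is displaced by (k): (k) operates against (j): some sales are to a restaurant for resale. (l) applies (the compliance score is 73 points, under the 75 points limit), but yields to (m): (m) operates — the registered capacity is 4,530 units, under the 4,630 units limit. (n) is not triggered (no current Standing Notice is held), so (m) stands. So (e) is unavailable.
No exception applies. The general rule governs.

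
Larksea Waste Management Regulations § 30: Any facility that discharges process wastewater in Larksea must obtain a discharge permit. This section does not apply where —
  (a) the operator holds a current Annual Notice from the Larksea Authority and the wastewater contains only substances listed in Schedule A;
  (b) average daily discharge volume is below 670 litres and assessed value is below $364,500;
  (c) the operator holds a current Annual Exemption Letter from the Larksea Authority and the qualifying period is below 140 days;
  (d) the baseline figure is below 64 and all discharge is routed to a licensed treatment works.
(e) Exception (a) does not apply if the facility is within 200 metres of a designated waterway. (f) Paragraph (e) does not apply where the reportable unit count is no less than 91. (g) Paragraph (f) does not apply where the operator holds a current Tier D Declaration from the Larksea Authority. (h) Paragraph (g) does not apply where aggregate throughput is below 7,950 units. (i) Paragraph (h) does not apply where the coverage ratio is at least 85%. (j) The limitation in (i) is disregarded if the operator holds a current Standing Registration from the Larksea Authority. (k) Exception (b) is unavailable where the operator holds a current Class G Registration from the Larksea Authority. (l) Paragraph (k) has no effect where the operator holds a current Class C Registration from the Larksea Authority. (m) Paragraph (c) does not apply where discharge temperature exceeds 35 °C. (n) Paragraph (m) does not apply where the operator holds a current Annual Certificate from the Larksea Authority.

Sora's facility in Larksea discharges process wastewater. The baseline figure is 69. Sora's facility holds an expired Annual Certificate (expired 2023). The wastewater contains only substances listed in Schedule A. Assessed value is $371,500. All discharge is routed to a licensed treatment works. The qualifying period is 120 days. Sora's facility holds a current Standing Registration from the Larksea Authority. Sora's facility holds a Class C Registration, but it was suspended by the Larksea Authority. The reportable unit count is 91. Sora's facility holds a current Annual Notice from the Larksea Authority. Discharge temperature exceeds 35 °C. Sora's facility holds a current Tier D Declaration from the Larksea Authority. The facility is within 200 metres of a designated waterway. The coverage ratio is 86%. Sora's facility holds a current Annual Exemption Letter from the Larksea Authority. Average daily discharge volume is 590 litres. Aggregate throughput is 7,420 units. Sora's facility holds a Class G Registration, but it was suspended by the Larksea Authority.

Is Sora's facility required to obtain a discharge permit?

No — exception (a) applies; Sora's facility is not required to obtain a discharge permit.

Exception (a): a current Annual Notice is held; the wastewater is Schedule-A-only — every condition holds. Considering the limiting provisions: (e) would limit (a) — the facility is within 200 m of a designated waterway — but (f) sets (e) aside: (f) is engaged — the reportable unit count is 91, meeting the 91 threshold. (g) operates (a current Tier D Declaration is held), but is displaced by (h): (h) operates against (g): aggregate throughput is 7,420 units, below the 7,950 units limit. (i) would limit (h) — the coverage ratio is 86%, meeting the 85% threshold — but (j) sets (i) aside: (j) is triggered — a current Standing Registration is held. (a) remains available.
Exception (b) requires that assessed value is below $364,500; but assessed value is $371,500, not below $364,500, so (b) is unavailable.
All of (c)'s requirements are met (a current Annual Exemption Letter is held; the qualifying period is 120 days, below the 140 days limit). Turning to paragraphs (m)–(n): (m) operates against (c): discharge temperature exceeds 35 °C. (n), which would lift (m), is inapplicable — there is no Annual Certificate in force. Exception (c) does not apply.
Exception (d) fails — the baseline figure is 69, not below 64.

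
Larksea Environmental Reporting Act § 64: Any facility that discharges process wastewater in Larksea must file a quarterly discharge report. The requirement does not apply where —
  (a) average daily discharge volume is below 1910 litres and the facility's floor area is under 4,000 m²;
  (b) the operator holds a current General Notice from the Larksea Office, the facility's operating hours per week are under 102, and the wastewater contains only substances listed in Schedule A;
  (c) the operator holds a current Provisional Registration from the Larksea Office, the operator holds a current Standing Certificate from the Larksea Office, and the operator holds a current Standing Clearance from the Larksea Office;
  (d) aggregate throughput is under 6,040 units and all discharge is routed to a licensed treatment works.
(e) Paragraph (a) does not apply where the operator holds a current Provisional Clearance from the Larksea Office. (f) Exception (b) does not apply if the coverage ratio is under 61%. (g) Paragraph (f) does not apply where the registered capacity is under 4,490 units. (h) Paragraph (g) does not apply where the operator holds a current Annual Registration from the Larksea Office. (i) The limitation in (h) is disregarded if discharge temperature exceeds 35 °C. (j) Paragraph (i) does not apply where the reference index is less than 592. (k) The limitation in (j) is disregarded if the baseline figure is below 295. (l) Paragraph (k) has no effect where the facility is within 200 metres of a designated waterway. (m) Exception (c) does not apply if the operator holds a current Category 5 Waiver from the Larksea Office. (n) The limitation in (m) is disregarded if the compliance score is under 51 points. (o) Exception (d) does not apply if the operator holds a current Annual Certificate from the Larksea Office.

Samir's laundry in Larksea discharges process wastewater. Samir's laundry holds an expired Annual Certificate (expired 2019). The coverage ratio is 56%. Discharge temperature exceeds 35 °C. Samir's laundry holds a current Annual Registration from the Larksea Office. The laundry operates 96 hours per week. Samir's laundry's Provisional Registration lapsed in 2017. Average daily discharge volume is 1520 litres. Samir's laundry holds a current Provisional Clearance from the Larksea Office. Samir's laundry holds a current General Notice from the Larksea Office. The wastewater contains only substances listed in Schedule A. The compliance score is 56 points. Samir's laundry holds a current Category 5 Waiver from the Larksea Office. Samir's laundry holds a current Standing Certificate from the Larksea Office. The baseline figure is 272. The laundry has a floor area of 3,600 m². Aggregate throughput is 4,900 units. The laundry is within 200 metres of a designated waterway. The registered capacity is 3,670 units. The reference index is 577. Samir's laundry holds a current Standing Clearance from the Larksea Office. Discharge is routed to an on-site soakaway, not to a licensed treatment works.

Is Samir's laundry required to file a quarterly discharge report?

All of (a)'s requirements are met (average daily discharge volume is 1520 litres, below the 1910 litres limit; the facility's floor area is 3,600 m², under the 4,000 m² limit). But applying paragraph (e): (e) operates — a current Provisional Clearance is held. (a) is therefore removed.
Exception (b) is satisfied on its face — a current General Notice is held; the facility's operating hours per week are 96, under the 102 limit; the wastewater is Schedule-A-only. Turning to paragraphs (f)–(l): (f) operates against (b): the coverage ratio is 56%, under the 61% limit. (g) applies (the registered capacity is 3,670 units, under the 4,490 units limit), but is overridden by (h): (h) operates against (g): a current Annual Registration is held. (i) is triggered (discharge temperature exceeds 35 °C), but yields to (j): (j) operates against (i): the reference index is 577, less than the 592 limit. (k) is triggered (the baseline figure is 272, below the 295 limit), but yields to (l): (l) operates against (k): the laundry is within 200 m of a designated waterway. Exception (b) does not apply.
Exception (c) requires that the operator holds a current Provisional Registration from the Larksea Office; but no current Provisional Registration is held, so (c) is unavailable.
Exception (d) fails — discharge is not routed to a licensed treatment works.
No exception is made out. Samir's laundry falls within the general rule.

Yes — Samir's laundry must file a quarterly discharge report.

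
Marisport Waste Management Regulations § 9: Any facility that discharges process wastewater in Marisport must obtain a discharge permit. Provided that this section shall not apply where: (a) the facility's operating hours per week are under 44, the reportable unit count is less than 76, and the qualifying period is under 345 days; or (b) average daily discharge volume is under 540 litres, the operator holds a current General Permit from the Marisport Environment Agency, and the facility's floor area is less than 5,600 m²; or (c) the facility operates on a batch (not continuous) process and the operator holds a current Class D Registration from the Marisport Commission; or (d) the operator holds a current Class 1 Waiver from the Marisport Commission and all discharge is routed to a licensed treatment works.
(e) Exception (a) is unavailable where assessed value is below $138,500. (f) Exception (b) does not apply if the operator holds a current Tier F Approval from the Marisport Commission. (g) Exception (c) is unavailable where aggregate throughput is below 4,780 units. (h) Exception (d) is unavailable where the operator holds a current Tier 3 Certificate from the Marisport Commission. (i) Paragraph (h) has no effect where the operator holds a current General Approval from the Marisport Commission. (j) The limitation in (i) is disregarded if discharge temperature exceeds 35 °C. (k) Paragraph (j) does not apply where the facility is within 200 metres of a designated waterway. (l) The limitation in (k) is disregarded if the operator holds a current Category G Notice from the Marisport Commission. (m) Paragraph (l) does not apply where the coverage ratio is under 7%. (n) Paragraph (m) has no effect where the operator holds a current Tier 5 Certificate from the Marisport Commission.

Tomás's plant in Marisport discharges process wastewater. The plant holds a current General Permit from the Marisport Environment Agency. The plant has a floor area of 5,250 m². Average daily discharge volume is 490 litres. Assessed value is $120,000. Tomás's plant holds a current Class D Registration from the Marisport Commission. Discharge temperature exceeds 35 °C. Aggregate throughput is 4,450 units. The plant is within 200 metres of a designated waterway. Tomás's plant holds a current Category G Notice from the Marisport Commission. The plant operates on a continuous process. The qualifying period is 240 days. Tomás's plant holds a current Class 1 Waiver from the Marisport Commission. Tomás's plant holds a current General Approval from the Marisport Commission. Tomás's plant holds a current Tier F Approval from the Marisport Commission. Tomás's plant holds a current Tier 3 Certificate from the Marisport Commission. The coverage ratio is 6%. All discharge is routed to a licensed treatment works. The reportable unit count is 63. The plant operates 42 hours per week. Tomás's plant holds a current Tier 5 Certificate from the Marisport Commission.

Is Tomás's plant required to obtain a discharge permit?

Yes — Tomás's plant must obtain a discharge permit.

Exception (a)'s conditions are all satisfied: the facility's operating hours per week are 42, under the 44 limit; the reportable unit count is 63, less than the 76 limit; the qualifying period is 240 days, under the 345 days limit. But: (e) is engaged — assessed value is $120,000, below the $138,500 limit. Exception (a) does not apply.
Exception (b)'s conditions are all satisfied: average daily discharge volume is 490 litres, under the 540 litres limit; a current General Permit is held; the facility's floor area is 5,250 m², less than the 5,600 m² limit. But: (f) operates against (b): a current Tier F Approval is held. Exception (b) does not apply.
Exception (c) fails — the facility operates on a continuous process.
Exception (d) is satisfied on its face — a current Class 1 Waiver is held; discharge is routed to a licensed treatment works. Turning to paragraphs (h)–(n): (h) is engaged — a current Tier 3 Certificate is held. (i) applies (a current General Approval is held), but is set aside by (j): (j) operates against (i): discharge temperature exceeds 35 °C. (k) operates (the plant is within 200 m of a designated waterway), but yields to (l): (l) operates against (k): a current Category G Notice is held. (m) would limit (l) — the coverage ratio is 6%, under the 7% limit — but (n) sets (m) aside: (n) applies — a current Tier 5 Certificate is held. (d) is therefore removed.
No exception applies. The general rule governs.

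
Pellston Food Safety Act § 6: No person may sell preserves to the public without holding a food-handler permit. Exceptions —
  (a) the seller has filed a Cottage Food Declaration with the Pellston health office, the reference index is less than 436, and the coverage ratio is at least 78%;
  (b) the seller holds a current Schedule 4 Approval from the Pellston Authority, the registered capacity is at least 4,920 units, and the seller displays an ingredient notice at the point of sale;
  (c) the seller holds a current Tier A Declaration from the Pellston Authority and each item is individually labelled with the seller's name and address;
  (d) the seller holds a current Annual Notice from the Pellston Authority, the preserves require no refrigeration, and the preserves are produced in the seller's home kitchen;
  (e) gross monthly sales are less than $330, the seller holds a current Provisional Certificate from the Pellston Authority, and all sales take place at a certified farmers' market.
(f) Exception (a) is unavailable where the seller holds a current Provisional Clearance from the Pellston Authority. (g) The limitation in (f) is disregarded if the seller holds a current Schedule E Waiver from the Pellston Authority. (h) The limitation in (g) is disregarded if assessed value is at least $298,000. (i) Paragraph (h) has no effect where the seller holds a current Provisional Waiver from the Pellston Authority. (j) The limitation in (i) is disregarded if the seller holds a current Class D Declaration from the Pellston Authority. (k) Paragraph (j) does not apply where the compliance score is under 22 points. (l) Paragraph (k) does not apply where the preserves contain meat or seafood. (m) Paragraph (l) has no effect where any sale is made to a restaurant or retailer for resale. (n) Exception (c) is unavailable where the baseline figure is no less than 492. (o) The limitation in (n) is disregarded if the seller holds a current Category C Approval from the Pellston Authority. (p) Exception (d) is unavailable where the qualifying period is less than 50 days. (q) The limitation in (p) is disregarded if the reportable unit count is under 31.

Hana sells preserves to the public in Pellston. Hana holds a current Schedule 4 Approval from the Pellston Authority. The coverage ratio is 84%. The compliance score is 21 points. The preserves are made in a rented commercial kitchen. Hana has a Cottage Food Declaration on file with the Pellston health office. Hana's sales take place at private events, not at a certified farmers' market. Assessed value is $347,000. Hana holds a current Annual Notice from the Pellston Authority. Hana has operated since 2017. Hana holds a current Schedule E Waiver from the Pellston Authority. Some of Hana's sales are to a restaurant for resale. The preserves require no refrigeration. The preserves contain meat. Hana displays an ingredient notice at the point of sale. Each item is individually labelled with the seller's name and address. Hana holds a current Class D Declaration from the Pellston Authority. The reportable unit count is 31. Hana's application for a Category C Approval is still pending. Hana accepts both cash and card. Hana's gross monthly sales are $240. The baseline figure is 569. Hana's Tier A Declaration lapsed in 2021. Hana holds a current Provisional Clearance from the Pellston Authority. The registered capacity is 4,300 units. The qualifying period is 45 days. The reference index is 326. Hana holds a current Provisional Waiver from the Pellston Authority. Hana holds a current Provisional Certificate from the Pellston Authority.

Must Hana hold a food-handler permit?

All of (a)'s requirements are met (a Cottage Food Declaration is on file; the reference index is 326, less than the 436 limit; the coverage ratio is 84%, meeting the 78% threshold). Applying paragraphs (f)–(m): (f) would limit (a) — a current Provisional Clearance is held — but (g) sets (f) aside: (g) operates against (f): a current Schedule E Waiver is held. (h) would limit (g) — assessed value is $347,000, meeting the $298,000 threshold — but (i) sets (h) aside: (i) operates against (h): a current Provisional Waiver is held. (j) would limit (i) — a current Class D Declaration is held — but (k) sets (j) aside: (k) operates against (j): the compliance score is 21 points, under the 22 points limit. (l) is triggered (the preserves contain meat), but is set aside by (m): (m) applies — some sales are to a restaurant for resale. So (a) applies.
Exception (b) fails — the registered capacity is 4,300 units, short of 4,920 units.
Exception (c) does not apply: no current Tier A Declaration is held.
Exception (d) requires that the preserves are produced in the seller's home kitchen; but the preserves are made in a commercial kitchen, not a home kitchen, so (d) is unavailable.
Exception (e) fails — sales are at private events, not a certified farmers' market.

No — exception (a) applies; Hana is not required to hold a food-handler permit.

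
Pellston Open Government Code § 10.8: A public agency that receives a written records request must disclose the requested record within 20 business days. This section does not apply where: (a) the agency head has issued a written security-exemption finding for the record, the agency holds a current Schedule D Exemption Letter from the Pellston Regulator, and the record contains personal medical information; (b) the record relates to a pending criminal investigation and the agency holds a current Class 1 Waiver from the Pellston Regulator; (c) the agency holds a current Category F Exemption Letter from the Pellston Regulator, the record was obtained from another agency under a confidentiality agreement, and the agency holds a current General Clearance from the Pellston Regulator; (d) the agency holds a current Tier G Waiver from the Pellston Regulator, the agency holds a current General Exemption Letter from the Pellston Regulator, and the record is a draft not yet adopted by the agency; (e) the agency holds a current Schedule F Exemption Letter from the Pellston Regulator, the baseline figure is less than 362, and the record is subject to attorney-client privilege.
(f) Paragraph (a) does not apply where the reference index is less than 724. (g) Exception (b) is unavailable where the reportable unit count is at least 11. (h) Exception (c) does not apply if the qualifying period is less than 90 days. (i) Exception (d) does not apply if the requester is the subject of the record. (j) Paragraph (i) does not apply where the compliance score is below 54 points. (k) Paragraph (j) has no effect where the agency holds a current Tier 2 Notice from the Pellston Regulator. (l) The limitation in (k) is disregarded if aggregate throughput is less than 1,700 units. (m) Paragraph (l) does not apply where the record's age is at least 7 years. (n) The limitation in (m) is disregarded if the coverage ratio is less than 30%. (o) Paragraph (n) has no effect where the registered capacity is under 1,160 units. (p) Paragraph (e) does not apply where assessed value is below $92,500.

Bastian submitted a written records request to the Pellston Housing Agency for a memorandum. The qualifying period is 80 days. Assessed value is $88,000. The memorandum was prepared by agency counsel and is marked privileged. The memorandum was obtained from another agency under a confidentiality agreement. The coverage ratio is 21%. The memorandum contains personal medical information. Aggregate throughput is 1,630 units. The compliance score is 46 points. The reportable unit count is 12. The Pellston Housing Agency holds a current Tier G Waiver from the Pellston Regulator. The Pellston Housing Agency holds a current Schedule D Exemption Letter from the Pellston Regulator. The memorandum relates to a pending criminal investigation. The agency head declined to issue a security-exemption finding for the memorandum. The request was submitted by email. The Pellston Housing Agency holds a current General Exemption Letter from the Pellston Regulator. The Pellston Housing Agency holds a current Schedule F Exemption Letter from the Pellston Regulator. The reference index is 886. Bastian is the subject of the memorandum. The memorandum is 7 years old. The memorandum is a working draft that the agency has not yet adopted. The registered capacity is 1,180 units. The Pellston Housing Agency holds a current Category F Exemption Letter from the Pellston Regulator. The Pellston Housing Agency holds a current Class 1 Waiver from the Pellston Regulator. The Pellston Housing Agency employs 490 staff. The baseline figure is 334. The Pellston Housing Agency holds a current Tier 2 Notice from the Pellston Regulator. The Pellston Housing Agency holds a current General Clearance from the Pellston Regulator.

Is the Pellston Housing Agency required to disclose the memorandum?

Exception (a) does not apply: the agency head declined to issue a security-exemption finding.
Exception (b) is satisfied on its face — the memorandum relates to a pending investigation; a current Class 1 Waiver is held. But applying paragraph (g): (g) operates against (b): the reportable unit count is 12, meeting the 11 threshold. Exception (b) does not apply.
Exception (c)'s conditions are all satisfied: a current Category F Exemption Letter is held; the memorandum was obtained under a confidentiality agreement; a current General Clearance is held. But: (h) operates against (c): the qualifying period is 80 days, less than the 90 days limit. Exception (c) does not apply.
Exception (d) is satisfied on its face — a current Tier G Waiver is held; a current General Exemption Letter is held; the memorandum is an unadopted draft. As to paragraphs (i)–(o): (i) would limit (d) — Bastian is the subject of the memorandum — but (j) sets (i) aside: (j) operates against (i): the compliance score is 46 points, below the 54 points limit. (k) would limit (j) — a current Tier 2 Notice is held — but (l) sets (k) aside: (l) operates against (k): aggregate throughput is 1,630 units, less than the 1,700 units limit. (m) would limit (l) — the record's age is 7 years, meeting the 7 years threshold — but (n) sets (m) aside: (n) operates against (m): the coverage ratio is 21%, less than the 30% limit. (o) is not engaged (the registered capacity is 1,180 units, not under 1,160 units), so (n) stands. So (d) applies.
Exception (e)'s conditions are all satisfied: a current Schedule F Exemption Letter is held; the baseline figure is 334, less than the 362 limit; the memorandum is privileged. But applying paragraph (p): (p) operates against (e): assessed value is $88,000, below the $92,500 limit. So (e) is unavailable.

No — exception (d) applies; the Pellston Housing Agency is not required to disclose the memorandum.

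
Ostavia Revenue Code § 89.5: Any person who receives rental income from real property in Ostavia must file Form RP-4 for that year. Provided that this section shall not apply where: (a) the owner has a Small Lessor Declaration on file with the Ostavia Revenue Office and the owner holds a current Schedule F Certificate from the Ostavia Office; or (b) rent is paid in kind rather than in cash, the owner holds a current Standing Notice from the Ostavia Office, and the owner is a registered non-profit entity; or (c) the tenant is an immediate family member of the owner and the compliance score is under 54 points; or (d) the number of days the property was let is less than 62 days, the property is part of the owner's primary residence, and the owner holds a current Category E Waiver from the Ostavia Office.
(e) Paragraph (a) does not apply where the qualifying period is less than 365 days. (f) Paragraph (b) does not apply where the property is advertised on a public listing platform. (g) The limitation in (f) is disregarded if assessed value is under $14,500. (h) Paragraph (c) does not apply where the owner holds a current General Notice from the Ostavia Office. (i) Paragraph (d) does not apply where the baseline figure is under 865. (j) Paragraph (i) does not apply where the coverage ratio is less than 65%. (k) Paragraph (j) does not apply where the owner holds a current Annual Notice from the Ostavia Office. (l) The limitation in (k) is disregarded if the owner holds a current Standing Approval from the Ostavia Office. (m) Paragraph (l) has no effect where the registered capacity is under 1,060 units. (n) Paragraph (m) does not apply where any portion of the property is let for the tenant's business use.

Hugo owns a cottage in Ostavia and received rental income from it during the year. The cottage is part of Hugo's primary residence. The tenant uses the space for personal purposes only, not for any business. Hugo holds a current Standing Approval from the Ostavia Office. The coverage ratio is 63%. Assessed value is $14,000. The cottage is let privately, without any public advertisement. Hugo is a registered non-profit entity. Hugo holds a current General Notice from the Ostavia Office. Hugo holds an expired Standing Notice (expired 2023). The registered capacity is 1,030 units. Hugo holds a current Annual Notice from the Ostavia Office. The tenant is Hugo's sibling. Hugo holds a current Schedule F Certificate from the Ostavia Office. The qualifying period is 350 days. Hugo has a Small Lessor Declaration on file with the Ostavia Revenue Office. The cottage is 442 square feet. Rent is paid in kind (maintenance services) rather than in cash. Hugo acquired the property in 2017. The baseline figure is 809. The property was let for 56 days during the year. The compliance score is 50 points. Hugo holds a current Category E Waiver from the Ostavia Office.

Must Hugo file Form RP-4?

All of (a)'s requirements are met (a Small Lessor Declaration is on file; a current Schedule F Certificate is held). But: (e) operates against (a): the qualifying period is 350 days, less than the 365 days limit. So (a) is unavailable.
Exception (b) does not apply: there is no Standing Notice in force.
Exception (c)'s conditions are all satisfied: the tenant is an immediate family member; the compliance score is 50 points, under the 54 points limit. However, paragraph (h) must be considered: (h) operates — a current General Notice is held. Exception (c) does not apply.
Exception (d): the number of days the property was let is 56 days, less than the 62 days limit; the cottage is part of the primary residence; a current Category E Waiver is held — every condition holds. But applying paragraphs (i)–(n): (i) applies — the baseline figure is 809, under the 865 limit. (j) would limit (i) — the coverage ratio is 63%, less than the 65% limit — but (k) sets (j) aside: (k) applies — a current Annual Notice is held. (l) would limit (k) — a current Standing Approval is held — but (m) sets (l) aside: (m) operates — the registered capacity is 1,030 units, under the 1,060 units limit. (n) is not engaged (the space is used for personal purposes only), so (m) stands. So (d) is unavailable.
Every exception is unavailable, so the rule governs.

Yes — Hugo must file Form RP-4.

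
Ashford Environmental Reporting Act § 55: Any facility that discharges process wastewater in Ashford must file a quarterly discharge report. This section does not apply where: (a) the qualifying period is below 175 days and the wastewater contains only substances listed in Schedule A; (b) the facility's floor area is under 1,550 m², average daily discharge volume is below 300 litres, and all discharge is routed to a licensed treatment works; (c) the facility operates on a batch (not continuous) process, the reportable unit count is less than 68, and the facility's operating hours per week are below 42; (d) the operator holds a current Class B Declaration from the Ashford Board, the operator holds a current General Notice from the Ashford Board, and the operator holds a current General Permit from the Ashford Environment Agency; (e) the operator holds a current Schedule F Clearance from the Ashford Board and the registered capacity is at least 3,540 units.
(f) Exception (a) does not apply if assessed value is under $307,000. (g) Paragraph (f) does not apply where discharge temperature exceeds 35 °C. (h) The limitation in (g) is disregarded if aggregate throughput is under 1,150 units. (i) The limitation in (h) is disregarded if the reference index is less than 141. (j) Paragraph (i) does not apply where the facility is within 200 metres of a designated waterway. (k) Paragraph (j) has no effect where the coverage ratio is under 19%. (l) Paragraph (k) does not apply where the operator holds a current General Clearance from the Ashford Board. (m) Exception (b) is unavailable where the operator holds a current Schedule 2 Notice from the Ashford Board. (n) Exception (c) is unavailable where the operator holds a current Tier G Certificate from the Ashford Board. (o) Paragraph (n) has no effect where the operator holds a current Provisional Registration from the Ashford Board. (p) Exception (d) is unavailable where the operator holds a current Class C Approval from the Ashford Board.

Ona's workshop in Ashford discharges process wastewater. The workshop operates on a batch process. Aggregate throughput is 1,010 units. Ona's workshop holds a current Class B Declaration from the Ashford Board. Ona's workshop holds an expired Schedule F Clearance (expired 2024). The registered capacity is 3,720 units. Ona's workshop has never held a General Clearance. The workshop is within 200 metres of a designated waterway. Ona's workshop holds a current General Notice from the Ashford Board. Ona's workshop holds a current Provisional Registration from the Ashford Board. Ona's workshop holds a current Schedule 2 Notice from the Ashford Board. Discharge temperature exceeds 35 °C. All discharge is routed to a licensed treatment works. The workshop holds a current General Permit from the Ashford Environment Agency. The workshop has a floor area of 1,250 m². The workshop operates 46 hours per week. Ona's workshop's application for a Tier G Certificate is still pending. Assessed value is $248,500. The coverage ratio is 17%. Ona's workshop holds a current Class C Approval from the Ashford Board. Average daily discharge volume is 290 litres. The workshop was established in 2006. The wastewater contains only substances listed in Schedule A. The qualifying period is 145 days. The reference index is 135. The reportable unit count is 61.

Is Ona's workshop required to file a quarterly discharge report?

No — exception (a) applies; Ona's workshop is not required to file a quarterly discharge report.

Exception (a) is satisfied on its face — the qualifying period is 145 days, below the 175 days limit; the wastewater is Schedule-A-only. Applying paragraphs (f)–(l): (f) would limit (a) — assessed value is $248,500, under the $307,000 limit — but (g) sets (f) aside: (g) is triggered — discharge temperature exceeds 35 °C. (h) would limit (g) — aggregate throughput is 1,010 units, under the 1,150 units limit — but (i) sets (h) aside: (i) applies — the reference index is 135, less than the 141 limit. (j) is engaged (the workshop is within 200 m of a designated waterway), but is set aside by (k): (k) is engaged — the coverage ratio is 17%, under the 19% limit. (l) is not engaged (there is no General Clearance in force), so (k) stands. (a) remains available.
Exception (b)'s conditions are all satisfied: the facility's floor area is 1,250 m², under the 1,550 m² limit; average daily discharge volume is 290 litres, below the 300 litres limit; discharge is routed to a licensed treatment works. Turning to paragraph (m): (m) operates against (b): a current Schedule 2 Notice is held. Exception (b) does not apply.
Exception (c) fails — the facility's operating hours per week are 46, not below 42.
Exception (d)'s conditions are all satisfied: a current Class B Declaration is held; a current General Notice is held; a current General Permit is held. But: (p) operates — a current Class C Approval is held. (d) is therefore removed.
Exception (e) requires that the operator holds a current Schedule F Clearance from the Ashford Board; but no current Schedule F Clearance is held, so (e) is unavailable.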